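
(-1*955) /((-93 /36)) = 11460 /31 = 369.68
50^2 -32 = 2468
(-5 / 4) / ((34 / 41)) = -205 / 136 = -1.51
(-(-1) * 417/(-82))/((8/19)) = -7923/656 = -12.08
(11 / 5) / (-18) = -11 / 90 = -0.12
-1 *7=-7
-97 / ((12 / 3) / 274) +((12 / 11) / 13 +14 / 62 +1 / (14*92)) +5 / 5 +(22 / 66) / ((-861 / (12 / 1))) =-4665472679729 / 702293592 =-6643.19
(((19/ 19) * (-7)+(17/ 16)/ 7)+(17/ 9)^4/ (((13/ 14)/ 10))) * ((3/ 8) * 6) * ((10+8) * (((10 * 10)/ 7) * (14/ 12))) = 31104738725/ 353808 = 87914.18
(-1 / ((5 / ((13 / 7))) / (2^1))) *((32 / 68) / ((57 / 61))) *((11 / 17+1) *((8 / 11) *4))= -1624064 / 906015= -1.79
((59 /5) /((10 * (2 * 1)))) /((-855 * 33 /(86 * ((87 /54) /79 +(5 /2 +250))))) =-20704457 /45592875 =-0.45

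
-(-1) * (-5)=-5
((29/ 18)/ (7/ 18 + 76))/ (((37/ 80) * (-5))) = -464/ 50875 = -0.01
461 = 461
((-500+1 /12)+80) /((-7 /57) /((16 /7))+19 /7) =-2680748 /16985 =-157.83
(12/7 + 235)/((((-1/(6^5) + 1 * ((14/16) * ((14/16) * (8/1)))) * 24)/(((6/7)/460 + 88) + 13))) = 43650858042/268378145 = 162.65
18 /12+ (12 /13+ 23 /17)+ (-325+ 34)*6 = -770063 /442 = -1742.22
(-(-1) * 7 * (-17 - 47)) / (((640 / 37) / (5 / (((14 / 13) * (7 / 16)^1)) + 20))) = -5550 / 7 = -792.86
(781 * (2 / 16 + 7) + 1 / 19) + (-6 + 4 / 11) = 9294717 / 1672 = 5559.04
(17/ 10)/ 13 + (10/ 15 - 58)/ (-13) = 1771/ 390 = 4.54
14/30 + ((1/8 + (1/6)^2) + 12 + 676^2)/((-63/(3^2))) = -164514559/2520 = -65283.56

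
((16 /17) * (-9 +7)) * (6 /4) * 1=-48 /17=-2.82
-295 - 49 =-344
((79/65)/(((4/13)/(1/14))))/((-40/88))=-869/1400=-0.62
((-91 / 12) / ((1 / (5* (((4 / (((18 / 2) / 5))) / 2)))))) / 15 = -455 / 162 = -2.81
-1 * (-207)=207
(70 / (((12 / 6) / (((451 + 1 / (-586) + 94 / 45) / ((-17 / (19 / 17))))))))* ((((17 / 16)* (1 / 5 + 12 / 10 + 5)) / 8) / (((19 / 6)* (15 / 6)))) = -111.94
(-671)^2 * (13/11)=532103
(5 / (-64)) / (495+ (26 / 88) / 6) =-165 / 1045544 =-0.00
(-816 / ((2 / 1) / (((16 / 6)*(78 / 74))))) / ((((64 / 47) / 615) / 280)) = -5365924200 / 37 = -145024978.38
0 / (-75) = 0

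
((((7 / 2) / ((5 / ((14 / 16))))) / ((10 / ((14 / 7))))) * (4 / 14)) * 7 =49 / 200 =0.24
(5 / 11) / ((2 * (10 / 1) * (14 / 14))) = 1 / 44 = 0.02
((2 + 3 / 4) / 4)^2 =121 / 256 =0.47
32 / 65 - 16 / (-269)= 9648 / 17485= 0.55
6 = 6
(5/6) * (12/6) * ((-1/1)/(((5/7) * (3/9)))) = -7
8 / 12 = 2 / 3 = 0.67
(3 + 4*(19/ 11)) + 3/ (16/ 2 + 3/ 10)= 9377/ 913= 10.27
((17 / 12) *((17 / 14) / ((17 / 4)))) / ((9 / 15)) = 85 / 126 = 0.67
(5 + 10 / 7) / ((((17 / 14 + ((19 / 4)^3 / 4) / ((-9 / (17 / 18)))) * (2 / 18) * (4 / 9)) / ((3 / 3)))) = -37791360 / 463709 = -81.50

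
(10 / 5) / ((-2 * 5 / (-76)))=76 / 5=15.20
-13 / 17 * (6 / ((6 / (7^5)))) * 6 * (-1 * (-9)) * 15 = -176977710 / 17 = -10410453.53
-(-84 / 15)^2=-784 / 25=-31.36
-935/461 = -2.03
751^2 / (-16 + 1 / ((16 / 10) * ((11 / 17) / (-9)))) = -49632088 / 2173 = -22840.35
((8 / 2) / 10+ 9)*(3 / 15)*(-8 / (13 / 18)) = -6768 / 325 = -20.82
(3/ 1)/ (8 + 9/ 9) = 1/ 3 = 0.33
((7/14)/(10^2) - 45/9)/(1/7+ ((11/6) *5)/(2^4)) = -2268/325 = -6.98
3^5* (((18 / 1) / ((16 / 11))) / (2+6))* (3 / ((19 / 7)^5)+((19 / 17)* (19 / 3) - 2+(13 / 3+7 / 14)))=20115493349589 / 5387991424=3733.39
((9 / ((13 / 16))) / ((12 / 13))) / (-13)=-12 / 13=-0.92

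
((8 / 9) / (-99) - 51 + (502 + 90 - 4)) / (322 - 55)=478459 / 237897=2.01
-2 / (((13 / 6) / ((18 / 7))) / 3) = -648 / 91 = -7.12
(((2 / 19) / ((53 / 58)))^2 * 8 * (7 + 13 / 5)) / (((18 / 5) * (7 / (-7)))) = -861184 / 3042147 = -0.28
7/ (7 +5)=7/ 12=0.58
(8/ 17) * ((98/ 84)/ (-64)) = -7/ 816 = -0.01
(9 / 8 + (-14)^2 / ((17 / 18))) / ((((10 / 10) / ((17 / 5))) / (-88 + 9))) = -2241783 / 40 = -56044.58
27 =27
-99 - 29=-128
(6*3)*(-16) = -288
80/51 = 1.57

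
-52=-52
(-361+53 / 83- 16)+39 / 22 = -683999 / 1826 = -374.59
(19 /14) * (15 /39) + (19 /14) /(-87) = 4009 /7917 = 0.51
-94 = -94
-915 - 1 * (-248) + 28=-639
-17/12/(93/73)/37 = -1241/41292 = -0.03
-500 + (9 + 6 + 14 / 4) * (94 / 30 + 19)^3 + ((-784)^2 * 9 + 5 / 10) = 38690971991 / 6750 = 5731995.85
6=6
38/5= 7.60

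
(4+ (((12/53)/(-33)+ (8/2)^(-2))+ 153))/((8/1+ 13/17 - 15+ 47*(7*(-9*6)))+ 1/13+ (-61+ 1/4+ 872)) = -323768315/34964709076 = -0.01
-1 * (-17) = 17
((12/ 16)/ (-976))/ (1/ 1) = -3/ 3904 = -0.00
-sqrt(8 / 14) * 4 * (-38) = 304 * sqrt(7) / 7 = 114.90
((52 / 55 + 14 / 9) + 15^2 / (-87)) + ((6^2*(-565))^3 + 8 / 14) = -845578793422391141 / 100485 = -8414975303999.51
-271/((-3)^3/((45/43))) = 1355/129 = 10.50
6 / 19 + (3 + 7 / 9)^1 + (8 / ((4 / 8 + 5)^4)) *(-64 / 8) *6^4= -86.55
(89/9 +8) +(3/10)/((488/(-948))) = 190021/10980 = 17.31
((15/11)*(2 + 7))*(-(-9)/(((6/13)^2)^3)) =24134045/2112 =11427.10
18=18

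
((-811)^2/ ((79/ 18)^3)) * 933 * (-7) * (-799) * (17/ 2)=170139288582531828/ 493039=345082820187.72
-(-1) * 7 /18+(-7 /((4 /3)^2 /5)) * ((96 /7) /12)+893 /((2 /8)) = 31949 /9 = 3549.89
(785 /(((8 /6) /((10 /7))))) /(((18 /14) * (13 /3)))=150.96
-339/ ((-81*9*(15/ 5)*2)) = 113/ 1458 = 0.08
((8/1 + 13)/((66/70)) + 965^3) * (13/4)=32126099265/11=2920554478.64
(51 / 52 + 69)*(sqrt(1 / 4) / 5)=3639 / 520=7.00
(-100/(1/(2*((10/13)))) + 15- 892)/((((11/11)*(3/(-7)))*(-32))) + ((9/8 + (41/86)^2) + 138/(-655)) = -37294574767/503815520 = -74.02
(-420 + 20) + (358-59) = -101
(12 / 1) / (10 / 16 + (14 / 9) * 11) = 864 / 1277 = 0.68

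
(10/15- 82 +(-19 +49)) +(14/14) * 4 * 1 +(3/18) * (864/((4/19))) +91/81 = 51661/81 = 637.79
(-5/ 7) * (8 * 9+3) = -375/ 7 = -53.57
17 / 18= 0.94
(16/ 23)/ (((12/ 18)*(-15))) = -8/ 115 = -0.07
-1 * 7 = -7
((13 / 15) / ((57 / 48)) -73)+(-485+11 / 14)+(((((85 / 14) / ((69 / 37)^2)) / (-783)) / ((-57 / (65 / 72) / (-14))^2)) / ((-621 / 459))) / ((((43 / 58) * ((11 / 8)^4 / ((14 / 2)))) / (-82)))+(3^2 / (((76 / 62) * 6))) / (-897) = -496138465500497759177533 / 891528222868523980740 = -556.50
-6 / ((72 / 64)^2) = -128 / 27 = -4.74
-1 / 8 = -0.12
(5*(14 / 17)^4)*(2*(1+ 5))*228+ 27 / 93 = 16292208969 / 2589151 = 6292.49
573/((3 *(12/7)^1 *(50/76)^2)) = 482657/1875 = 257.42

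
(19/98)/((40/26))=247/1960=0.13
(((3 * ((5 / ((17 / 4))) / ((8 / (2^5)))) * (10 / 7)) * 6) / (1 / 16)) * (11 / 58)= 1267200 / 3451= 367.20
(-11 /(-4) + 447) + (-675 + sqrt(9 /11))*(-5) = 3820.23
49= 49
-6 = -6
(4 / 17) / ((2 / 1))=2 / 17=0.12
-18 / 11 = -1.64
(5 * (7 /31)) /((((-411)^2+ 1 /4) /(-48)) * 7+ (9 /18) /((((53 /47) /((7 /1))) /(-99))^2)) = 2696640 /392183346173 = 0.00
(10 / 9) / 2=5 / 9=0.56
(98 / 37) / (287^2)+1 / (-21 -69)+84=83.99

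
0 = 0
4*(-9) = -36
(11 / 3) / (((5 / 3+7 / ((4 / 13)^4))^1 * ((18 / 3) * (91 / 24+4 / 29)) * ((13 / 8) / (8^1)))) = 20905984 / 21370723855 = 0.00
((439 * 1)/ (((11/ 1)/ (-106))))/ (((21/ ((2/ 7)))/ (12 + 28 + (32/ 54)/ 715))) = -71868598688/ 31216185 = -2302.29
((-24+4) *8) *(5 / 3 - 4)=373.33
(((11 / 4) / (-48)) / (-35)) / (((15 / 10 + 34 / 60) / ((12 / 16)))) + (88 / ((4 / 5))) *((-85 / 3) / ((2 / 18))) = -1558233567 / 55552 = -28050.00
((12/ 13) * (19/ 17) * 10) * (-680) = -91200/ 13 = -7015.38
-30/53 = -0.57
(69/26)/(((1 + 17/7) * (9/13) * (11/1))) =0.10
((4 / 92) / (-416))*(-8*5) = 5 / 1196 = 0.00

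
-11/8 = -1.38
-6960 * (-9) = 62640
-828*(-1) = 828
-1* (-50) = 50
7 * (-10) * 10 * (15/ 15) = -700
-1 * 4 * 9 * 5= -180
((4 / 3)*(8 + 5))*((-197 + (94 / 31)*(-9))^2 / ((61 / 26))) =65361370568 / 175863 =371660.73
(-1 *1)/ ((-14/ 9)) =0.64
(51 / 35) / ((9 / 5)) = 17 / 21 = 0.81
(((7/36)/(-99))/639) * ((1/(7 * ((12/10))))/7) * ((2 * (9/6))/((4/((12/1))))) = -5/10627848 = -0.00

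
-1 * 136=-136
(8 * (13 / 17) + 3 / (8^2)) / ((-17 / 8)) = -6707 / 2312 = -2.90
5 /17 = 0.29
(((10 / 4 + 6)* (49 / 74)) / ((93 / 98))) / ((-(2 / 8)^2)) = -326536 / 3441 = -94.90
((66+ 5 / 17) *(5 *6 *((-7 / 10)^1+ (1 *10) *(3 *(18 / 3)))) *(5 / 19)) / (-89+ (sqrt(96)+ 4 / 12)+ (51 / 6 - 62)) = -155129983470 / 233901419 - 4364735760 *sqrt(6) / 233901419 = -708.94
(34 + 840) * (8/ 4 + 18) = 17480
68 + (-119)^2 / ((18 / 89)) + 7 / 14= 630781 / 9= 70086.78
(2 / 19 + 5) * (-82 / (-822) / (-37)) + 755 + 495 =361162273 / 288933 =1249.99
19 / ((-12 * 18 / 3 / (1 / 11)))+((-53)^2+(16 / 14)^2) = 109061429 / 38808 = 2810.28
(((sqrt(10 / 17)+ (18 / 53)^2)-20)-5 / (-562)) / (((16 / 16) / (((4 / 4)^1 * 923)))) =-28960995921 / 1578658+ 923 * sqrt(170) / 17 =-17637.42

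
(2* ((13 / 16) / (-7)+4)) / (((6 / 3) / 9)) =3915 / 112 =34.96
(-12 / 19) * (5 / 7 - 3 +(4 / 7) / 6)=184 / 133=1.38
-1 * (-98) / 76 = 49 / 38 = 1.29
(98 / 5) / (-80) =-49 / 200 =-0.24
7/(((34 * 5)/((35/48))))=49/1632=0.03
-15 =-15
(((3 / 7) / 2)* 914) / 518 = 1371 / 3626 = 0.38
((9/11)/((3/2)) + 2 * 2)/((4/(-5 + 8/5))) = -85/22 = -3.86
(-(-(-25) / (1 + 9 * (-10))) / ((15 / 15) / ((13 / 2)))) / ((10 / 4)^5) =208 / 11125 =0.02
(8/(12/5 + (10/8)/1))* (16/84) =640/1533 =0.42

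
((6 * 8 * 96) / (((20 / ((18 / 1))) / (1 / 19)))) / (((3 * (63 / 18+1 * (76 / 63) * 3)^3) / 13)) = 512096256 / 195341185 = 2.62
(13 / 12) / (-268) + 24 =77171 / 3216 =24.00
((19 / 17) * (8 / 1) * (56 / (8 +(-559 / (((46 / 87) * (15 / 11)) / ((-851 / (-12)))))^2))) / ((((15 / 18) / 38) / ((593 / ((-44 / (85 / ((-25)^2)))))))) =-165723328512 / 11971294781140475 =-0.00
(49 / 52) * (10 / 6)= 245 / 156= 1.57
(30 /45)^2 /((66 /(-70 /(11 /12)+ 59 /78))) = -64871 /127413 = -0.51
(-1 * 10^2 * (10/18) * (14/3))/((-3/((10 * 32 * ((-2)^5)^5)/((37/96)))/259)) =-16836271800320000/27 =-623565622234074.07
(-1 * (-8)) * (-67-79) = -1168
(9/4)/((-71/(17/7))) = -0.08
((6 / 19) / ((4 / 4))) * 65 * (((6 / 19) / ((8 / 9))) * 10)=26325 / 361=72.92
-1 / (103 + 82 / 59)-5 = -30854 / 6159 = -5.01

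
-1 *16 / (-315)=16 / 315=0.05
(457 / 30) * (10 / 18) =457 / 54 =8.46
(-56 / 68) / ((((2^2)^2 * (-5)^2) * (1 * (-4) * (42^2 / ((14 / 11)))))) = 1 / 2692800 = 0.00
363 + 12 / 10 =1821 / 5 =364.20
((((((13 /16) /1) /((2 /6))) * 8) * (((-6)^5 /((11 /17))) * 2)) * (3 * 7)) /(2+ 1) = -36088416 /11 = -3280765.09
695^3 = 335702375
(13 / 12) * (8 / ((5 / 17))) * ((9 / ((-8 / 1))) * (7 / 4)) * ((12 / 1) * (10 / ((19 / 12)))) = -83538 / 19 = -4396.74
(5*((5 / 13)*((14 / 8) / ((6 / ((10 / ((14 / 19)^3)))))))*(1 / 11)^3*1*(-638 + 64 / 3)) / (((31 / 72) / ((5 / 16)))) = -3965359375 / 841064224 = -4.71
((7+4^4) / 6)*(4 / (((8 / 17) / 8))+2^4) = 3682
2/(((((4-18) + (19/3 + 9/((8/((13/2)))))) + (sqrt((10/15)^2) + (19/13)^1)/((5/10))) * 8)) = 0.06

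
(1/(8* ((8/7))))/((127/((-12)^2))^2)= 2268/16129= 0.14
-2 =-2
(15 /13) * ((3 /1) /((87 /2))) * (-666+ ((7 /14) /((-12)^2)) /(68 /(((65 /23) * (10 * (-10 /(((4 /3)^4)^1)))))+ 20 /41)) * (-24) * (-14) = -17807.45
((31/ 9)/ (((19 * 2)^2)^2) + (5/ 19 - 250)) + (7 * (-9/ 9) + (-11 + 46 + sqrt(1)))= -4142396993/ 18766224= -220.74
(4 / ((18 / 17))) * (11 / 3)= 374 / 27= 13.85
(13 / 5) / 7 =13 / 35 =0.37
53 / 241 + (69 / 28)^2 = 1188953 / 188944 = 6.29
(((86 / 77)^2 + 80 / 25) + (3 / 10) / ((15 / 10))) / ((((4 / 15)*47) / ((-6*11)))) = -1239957 / 50666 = -24.47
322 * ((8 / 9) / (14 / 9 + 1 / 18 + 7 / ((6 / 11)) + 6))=14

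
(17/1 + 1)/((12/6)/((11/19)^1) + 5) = 2.13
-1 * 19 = -19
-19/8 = -2.38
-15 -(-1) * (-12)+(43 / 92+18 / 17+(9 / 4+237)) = 167173 / 782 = 213.78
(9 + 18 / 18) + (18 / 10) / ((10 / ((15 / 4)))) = 427 / 40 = 10.68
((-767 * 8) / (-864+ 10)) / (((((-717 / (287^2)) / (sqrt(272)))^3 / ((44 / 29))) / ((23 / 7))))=-38526544965012549372928 * sqrt(17) / 652056607197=-243612306857.38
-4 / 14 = -2 / 7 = -0.29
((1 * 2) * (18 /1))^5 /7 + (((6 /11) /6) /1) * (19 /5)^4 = 415705872247 /48125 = 8638044.10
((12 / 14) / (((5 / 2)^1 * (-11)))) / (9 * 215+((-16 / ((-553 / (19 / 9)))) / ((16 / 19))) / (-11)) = -2133 / 132418855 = -0.00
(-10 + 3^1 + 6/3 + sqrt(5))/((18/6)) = -5/3 + sqrt(5)/3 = -0.92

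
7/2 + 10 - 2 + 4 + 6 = 43/2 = 21.50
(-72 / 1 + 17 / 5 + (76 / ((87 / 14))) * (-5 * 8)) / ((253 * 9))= -242641 / 990495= -0.24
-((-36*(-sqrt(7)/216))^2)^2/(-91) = 7/16848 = 0.00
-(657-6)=-651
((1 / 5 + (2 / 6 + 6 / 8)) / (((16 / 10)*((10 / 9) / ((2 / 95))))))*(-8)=-231 / 1900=-0.12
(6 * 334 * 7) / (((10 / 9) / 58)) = 732261.60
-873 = -873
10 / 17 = 0.59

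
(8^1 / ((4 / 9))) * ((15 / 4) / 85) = 27 / 34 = 0.79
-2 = -2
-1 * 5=-5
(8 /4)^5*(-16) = -512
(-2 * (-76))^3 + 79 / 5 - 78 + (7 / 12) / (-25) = 1053523733 / 300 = 3511745.78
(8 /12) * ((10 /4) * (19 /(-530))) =-19 /318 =-0.06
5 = 5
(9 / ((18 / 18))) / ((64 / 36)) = 81 / 16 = 5.06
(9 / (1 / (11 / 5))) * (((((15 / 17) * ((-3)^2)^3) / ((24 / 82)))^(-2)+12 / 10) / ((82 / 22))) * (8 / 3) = 25942955877872 / 1526143548375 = 17.00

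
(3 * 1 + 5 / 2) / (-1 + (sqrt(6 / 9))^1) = -33 / 2-11 * sqrt(6) / 2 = -29.97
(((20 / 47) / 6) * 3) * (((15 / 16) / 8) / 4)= 75 / 12032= 0.01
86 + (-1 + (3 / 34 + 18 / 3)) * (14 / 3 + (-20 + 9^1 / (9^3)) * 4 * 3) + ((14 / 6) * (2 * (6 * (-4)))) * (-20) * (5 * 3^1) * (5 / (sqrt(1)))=76602199 / 459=166889.32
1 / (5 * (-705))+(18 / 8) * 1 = 31721 / 14100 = 2.25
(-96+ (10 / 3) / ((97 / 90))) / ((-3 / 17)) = 51068 / 97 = 526.47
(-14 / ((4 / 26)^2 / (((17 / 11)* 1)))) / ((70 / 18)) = -25857 / 110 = -235.06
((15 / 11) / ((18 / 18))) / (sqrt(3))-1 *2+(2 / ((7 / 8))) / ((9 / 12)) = 5 *sqrt(3) / 11+22 / 21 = 1.83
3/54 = 0.06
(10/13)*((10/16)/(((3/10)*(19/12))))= 250/247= 1.01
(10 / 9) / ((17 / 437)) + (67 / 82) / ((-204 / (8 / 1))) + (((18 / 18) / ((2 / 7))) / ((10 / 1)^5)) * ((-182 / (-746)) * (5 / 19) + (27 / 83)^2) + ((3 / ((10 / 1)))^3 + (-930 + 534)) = -11253401600911269551 / 30626255763900000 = -367.44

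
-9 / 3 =-3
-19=-19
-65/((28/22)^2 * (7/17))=-133705/1372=-97.45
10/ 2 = 5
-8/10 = -4/5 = -0.80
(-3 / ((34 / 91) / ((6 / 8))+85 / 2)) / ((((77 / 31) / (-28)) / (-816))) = -9749376 / 15191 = -641.79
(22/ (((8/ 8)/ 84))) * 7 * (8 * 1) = 103488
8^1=8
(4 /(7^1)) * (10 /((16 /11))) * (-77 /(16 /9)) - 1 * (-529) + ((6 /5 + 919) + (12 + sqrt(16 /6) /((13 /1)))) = 1291.17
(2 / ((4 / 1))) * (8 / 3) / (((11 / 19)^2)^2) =521284 / 43923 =11.87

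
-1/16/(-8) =1/128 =0.01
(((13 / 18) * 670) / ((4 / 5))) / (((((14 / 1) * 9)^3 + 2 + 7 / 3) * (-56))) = -21775 / 4032766752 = -0.00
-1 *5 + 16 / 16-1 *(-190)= 186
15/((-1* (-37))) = 15/37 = 0.41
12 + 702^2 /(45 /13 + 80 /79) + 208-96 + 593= 509404323 /4595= 110860.57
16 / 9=1.78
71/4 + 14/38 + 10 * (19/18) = 19613/684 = 28.67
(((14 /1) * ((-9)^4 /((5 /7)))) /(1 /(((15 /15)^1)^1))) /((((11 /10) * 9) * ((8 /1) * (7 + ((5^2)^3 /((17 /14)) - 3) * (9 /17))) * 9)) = 1147041 /43346908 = 0.03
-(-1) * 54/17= 3.18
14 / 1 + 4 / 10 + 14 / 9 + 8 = 1078 / 45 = 23.96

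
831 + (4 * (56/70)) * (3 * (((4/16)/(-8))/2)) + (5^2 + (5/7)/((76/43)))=569409/665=856.25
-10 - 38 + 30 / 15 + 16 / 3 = -122 / 3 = -40.67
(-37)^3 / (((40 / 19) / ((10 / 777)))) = -26011 / 84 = -309.65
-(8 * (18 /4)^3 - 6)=-723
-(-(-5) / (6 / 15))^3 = -15625 / 8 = -1953.12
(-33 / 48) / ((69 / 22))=-121 / 552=-0.22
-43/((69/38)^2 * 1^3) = -62092/4761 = -13.04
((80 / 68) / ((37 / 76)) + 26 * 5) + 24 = 98386 / 629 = 156.42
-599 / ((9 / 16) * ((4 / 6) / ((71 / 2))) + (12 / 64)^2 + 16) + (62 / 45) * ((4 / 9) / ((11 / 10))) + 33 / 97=-918360376843 / 25206175269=-36.43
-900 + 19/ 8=-7181/ 8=-897.62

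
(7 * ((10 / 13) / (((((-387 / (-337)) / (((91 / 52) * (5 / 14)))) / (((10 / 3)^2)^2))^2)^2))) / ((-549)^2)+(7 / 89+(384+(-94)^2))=3227145865239272185444277588711 / 336714627574987086366091917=9584.22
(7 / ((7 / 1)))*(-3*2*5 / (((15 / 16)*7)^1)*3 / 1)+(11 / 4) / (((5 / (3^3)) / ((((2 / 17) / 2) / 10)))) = -324321 / 23800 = -13.63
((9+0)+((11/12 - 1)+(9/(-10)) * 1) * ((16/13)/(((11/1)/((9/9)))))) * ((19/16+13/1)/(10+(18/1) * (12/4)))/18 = 0.11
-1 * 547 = -547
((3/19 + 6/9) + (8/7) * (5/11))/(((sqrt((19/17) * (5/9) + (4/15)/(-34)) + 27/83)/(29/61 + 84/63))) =-371935105965/238569385208 + 13451247841 * sqrt(39865)/715708155624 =2.19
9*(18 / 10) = 81 / 5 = 16.20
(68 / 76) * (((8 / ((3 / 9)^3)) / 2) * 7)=12852 / 19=676.42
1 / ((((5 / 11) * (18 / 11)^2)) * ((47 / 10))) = 1331 / 7614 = 0.17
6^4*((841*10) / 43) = 10899360 / 43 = 253473.49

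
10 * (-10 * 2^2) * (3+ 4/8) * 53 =-74200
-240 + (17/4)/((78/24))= -3103/13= -238.69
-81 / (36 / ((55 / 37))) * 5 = -2475 / 148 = -16.72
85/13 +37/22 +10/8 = 5417/572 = 9.47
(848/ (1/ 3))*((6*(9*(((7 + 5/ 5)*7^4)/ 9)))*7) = 2052336384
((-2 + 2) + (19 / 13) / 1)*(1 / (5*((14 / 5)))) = 19 / 182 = 0.10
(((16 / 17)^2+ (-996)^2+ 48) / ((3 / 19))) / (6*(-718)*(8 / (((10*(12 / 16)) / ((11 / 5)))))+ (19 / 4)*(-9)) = -544742828800 / 880194873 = -618.89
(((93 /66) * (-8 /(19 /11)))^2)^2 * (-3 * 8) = -5674113024 /130321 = -43539.51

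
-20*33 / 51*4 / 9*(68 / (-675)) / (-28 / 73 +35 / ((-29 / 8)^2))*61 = 15.50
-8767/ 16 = -547.94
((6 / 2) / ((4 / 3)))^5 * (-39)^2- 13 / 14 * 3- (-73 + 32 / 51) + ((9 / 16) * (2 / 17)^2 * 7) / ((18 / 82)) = 545512308653 / 6214656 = 87778.36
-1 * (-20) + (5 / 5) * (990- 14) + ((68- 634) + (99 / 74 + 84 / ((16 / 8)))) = 35027 / 74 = 473.34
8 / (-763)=-8 / 763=-0.01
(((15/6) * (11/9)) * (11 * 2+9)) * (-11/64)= -18755/1152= -16.28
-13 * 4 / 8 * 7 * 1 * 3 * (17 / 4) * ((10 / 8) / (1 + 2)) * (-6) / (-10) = -4641 / 32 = -145.03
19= 19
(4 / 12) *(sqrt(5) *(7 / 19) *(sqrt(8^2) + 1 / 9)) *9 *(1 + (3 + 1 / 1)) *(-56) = -143080 *sqrt(5) / 57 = -5612.92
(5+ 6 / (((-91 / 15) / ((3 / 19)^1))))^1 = 8375 / 1729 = 4.84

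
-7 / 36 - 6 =-6.19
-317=-317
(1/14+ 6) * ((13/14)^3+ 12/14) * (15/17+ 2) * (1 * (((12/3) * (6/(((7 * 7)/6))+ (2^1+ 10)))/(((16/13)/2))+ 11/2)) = 196766995/76832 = 2561.00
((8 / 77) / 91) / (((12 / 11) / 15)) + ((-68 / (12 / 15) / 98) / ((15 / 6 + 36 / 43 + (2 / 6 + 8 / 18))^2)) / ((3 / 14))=-3171814 / 14201915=-0.22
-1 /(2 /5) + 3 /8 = -17 /8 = -2.12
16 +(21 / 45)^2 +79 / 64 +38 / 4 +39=949711 / 14400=65.95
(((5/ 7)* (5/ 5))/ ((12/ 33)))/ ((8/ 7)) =55/ 32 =1.72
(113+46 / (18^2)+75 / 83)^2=2351490370849 / 180794916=13006.40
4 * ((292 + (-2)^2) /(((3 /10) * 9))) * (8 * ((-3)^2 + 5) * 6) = 2652160 /9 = 294684.44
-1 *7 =-7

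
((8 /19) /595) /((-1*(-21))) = 8 /237405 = 0.00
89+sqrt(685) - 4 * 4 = sqrt(685)+73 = 99.17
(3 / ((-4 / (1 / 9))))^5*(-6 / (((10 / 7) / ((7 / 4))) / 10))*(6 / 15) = 49 / 414720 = 0.00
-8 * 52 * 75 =-31200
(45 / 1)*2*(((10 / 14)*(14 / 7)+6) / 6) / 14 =7.96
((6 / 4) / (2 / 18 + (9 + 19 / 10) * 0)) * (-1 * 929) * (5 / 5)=-25083 / 2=-12541.50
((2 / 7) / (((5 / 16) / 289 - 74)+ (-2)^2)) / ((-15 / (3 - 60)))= -175712 / 11328625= -0.02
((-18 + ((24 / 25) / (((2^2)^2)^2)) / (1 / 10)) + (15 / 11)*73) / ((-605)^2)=71793 / 322102000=0.00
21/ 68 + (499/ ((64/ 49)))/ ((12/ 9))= 1248345/ 4352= 286.84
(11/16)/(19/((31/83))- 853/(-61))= 20801/1962240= 0.01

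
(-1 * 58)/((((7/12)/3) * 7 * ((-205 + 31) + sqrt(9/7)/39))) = 27144 * sqrt(7)/1755008843 + 61399728/250715549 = 0.24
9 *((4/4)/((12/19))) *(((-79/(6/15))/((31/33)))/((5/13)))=-1931787/248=-7789.46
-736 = -736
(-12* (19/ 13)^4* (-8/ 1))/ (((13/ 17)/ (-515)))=-109532194080/ 371293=-295002.04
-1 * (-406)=406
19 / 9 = 2.11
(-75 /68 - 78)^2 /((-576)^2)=3214849 /170459136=0.02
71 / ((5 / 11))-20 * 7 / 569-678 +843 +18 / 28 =12809201 / 39830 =321.60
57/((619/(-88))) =-5016/619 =-8.10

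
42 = 42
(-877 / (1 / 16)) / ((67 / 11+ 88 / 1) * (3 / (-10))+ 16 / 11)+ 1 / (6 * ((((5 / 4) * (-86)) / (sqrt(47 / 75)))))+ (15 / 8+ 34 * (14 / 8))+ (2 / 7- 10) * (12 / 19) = 19109449 / 32984- sqrt(141) / 9675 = 579.35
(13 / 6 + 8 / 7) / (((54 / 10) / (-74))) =-25715 / 567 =-45.35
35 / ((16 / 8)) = 35 / 2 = 17.50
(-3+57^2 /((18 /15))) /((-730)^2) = 5409 /1065800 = 0.01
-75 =-75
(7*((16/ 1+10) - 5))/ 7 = 21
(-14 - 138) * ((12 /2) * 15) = -13680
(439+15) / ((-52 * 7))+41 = 7235 / 182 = 39.75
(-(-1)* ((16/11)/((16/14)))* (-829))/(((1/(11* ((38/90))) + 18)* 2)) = -110257/3807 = -28.96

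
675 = 675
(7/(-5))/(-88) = 7/440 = 0.02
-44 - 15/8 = -45.88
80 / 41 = 1.95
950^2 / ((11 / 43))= 3527954.55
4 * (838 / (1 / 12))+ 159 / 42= 563189 / 14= 40227.79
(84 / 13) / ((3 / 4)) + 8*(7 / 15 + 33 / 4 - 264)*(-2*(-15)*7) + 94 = -5574054 / 13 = -428773.38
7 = 7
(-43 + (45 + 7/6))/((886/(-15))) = -95/1772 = -0.05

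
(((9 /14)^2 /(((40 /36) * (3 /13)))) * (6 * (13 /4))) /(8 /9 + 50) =1108809 /1795360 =0.62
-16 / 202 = -8 / 101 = -0.08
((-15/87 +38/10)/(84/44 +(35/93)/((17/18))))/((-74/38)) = -57935218/71767605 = -0.81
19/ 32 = 0.59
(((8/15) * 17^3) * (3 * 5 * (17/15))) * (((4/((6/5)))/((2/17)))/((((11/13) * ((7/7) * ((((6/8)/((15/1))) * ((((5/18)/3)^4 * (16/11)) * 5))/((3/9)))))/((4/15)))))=4960414232.62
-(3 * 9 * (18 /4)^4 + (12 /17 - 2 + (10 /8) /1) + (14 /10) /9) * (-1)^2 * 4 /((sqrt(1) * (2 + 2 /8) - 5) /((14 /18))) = 948631733 /75735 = 12525.67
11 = 11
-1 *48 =-48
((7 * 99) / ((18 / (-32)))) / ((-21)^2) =-176 / 63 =-2.79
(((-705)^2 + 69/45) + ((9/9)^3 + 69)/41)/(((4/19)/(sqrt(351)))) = 1451943748 * sqrt(39)/205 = 44231150.24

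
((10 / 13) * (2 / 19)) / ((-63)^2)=20 / 980343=0.00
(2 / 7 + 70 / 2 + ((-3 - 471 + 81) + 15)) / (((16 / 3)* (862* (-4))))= 7197 / 386176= 0.02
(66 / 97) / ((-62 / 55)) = -1815 / 3007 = -0.60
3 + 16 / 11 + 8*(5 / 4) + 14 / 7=181 / 11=16.45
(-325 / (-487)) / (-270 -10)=-65 / 27272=-0.00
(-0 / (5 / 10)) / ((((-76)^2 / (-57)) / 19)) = 0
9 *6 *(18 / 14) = 486 / 7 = 69.43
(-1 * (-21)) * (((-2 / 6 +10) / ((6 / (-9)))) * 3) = -1827 / 2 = -913.50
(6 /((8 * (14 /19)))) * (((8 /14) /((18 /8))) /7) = 38 /1029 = 0.04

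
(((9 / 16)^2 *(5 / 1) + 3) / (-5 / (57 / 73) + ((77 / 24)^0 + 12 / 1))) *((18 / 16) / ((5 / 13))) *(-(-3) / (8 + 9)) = 1380483 / 3850240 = 0.36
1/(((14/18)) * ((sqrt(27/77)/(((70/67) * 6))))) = 60 * sqrt(231)/67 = 13.61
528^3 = 147197952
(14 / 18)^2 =0.60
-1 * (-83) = 83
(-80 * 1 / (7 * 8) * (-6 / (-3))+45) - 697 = -4584 / 7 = -654.86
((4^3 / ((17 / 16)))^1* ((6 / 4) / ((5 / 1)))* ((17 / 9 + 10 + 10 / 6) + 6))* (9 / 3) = 90112 / 85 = 1060.14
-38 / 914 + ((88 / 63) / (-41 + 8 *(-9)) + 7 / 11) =20843434 / 35787213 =0.58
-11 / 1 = -11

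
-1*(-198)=198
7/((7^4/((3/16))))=3/5488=0.00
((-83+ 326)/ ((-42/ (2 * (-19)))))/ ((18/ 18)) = 1539/ 7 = 219.86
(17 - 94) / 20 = -3.85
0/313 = 0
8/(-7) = -8/7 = -1.14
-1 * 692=-692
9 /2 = 4.50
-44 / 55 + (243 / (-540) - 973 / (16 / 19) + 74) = -17323 / 16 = -1082.69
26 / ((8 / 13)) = 169 / 4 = 42.25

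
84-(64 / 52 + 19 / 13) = 1057 / 13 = 81.31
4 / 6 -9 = -25 / 3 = -8.33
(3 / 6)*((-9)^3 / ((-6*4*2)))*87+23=21877 / 32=683.66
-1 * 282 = -282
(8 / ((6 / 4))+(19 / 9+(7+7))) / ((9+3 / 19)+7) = 3667 / 2763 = 1.33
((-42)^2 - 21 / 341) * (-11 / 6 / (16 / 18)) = -1804509 / 496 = -3638.12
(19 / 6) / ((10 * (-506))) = -19 / 30360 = -0.00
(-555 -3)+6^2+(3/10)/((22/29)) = -114753/220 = -521.60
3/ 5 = 0.60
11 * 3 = 33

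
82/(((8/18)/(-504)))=-92988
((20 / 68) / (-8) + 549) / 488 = 74659 / 66368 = 1.12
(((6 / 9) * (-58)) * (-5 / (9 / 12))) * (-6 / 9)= -4640 / 27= -171.85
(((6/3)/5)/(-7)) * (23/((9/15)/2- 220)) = 92/15379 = 0.01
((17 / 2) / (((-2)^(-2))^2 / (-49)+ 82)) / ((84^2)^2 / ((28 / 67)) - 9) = 6664 / 7658734993065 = 0.00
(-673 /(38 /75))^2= 2547725625 /1444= 1764352.93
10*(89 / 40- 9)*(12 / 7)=-813 / 7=-116.14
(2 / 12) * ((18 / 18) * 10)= 5 / 3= 1.67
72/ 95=0.76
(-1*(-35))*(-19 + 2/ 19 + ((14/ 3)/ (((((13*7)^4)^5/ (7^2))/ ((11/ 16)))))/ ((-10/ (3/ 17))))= -2158574704012181943214829109114346798329889/ 3264060435832189170002527104908284056368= -661.32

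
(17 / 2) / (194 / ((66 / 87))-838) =-187 / 12810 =-0.01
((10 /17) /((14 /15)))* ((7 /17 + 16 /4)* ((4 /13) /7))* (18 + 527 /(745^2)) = 8991879300 /4087048693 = 2.20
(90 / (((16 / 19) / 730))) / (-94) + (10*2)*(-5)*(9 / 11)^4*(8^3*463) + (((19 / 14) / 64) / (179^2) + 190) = -209874213951867057507 / 19755256377472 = -10623715.02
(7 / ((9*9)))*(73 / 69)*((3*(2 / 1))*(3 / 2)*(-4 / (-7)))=292 / 621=0.47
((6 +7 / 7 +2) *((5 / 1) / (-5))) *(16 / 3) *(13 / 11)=-624 / 11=-56.73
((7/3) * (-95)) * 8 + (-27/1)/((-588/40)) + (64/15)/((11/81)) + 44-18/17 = -233263028/137445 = -1697.14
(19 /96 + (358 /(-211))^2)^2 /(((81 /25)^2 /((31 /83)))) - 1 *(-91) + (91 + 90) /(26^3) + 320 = 8989983476541001616892547 /21854983066223383305216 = 411.35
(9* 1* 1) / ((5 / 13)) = 117 / 5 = 23.40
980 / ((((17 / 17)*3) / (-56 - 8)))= -62720 / 3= -20906.67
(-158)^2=24964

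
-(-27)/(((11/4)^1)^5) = 27648/161051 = 0.17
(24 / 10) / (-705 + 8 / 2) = -12 / 3505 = -0.00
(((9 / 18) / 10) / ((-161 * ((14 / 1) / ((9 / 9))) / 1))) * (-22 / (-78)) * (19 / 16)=-209 / 28129920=-0.00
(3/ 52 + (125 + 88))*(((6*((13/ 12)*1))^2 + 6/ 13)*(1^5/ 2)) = 24606459/ 5408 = 4550.01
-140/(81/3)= -140/27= -5.19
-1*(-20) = 20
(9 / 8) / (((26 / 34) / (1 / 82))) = 153 / 8528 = 0.02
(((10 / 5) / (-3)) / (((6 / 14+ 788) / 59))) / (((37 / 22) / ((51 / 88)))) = -7021 / 408406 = -0.02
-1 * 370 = -370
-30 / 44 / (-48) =0.01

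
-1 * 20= -20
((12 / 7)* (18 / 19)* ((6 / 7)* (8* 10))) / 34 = 51840 / 15827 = 3.28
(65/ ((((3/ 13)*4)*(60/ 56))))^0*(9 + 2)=11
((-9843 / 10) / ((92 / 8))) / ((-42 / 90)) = 29529 / 161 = 183.41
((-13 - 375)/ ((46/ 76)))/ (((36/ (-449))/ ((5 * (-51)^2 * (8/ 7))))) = 19131961840/ 161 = 118832061.12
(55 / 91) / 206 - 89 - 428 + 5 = -9597897 / 18746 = -512.00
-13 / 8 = -1.62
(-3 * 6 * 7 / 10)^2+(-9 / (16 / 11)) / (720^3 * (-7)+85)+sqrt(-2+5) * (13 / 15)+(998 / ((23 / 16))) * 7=13 * sqrt(3) / 15+24126521805926921 / 4807434083600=5020.09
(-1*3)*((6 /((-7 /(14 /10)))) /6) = 3 /5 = 0.60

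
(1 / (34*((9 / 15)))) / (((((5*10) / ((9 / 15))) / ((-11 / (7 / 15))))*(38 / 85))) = -33 / 1064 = -0.03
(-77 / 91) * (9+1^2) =-110 / 13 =-8.46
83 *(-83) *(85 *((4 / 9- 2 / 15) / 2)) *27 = -2459373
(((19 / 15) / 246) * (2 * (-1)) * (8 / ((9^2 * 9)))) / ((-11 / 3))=0.00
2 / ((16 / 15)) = 15 / 8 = 1.88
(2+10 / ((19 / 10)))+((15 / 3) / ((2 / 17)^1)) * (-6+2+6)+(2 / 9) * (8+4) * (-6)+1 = 1468 / 19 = 77.26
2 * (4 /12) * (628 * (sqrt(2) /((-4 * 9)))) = -314 * sqrt(2) /27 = -16.45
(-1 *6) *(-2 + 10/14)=54/7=7.71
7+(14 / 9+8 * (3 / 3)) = 149 / 9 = 16.56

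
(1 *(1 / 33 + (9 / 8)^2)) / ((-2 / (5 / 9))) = -13685 / 38016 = -0.36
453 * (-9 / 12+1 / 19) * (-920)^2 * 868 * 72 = -317498703782400 / 19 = -16710458093810.53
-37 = -37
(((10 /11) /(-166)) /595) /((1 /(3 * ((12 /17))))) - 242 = -446973794 /1846999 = -242.00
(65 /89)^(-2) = 7921 /4225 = 1.87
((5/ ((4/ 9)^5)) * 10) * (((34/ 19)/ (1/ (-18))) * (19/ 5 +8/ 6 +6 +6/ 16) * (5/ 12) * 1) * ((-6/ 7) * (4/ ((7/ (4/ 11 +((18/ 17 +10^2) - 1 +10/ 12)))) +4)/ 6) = 82540858806225/ 20973568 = 3935470.53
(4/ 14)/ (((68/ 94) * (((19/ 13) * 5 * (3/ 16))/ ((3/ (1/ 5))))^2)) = 2033408/ 42959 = 47.33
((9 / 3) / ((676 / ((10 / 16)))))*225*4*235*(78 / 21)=793125 / 364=2178.91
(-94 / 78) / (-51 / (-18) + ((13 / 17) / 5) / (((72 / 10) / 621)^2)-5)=-12784 / 12046151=-0.00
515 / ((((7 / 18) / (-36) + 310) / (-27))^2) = 157646658240 / 40349962129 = 3.91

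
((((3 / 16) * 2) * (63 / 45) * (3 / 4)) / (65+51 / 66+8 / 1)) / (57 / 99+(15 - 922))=-7623 / 1294591360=-0.00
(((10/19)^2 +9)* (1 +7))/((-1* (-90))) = 0.82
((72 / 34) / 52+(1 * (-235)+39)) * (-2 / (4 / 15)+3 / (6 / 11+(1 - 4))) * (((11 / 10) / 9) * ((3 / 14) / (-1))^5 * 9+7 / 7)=36549549770833 / 21394638720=1708.35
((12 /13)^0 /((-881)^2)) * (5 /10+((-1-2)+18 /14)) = -17 /10866254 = -0.00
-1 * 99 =-99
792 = 792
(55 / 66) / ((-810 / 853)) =-853 / 972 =-0.88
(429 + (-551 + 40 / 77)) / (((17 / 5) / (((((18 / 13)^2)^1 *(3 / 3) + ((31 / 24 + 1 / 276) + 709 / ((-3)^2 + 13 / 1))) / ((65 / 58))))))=-1644193364999 / 1455191738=-1129.88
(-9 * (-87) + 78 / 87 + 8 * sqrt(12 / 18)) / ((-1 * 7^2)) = -22733 / 1421 - 8 * sqrt(6) / 147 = -16.13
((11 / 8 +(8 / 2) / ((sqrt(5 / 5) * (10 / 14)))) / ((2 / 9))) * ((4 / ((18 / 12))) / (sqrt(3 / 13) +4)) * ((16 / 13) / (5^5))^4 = 109707264 / 214760303497314453125 - 27426816 * sqrt(39) / 2791883945465087890625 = 0.00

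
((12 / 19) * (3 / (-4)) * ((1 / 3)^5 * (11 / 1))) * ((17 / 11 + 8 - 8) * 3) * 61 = -1037 / 171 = -6.06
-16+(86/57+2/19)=-820/57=-14.39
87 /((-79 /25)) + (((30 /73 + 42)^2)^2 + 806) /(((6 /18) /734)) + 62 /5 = 79933052618311184123 /11217305195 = 7125869469.43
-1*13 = -13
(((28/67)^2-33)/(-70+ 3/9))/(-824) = -0.00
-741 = -741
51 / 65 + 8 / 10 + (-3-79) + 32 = -3147 / 65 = -48.42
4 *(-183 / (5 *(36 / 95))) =-1159 / 3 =-386.33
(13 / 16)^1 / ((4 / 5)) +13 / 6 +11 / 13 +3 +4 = 27527 / 2496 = 11.03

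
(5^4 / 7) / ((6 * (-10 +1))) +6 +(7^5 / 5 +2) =6365041 / 1890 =3367.75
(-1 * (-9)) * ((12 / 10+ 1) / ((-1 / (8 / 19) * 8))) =-1.04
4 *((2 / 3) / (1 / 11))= 88 / 3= 29.33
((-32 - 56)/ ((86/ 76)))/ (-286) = 152/ 559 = 0.27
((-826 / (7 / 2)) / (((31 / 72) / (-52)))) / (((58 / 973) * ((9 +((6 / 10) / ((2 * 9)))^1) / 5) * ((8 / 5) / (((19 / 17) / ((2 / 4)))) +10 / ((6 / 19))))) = 18376669584000 / 2248452041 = 8173.03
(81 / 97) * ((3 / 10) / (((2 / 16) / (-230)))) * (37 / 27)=-61272 / 97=-631.67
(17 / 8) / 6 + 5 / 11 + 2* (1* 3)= 3595 / 528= 6.81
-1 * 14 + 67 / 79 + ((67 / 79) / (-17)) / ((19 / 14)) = -336535 / 25517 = -13.19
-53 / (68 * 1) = -53 / 68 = -0.78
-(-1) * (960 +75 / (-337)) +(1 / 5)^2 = 8086462 / 8425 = 959.82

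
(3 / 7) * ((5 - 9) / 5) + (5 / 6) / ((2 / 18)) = 7.16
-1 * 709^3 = -356400829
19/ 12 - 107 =-1265/ 12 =-105.42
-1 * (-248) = 248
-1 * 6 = -6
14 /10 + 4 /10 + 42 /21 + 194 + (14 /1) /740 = 73193 /370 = 197.82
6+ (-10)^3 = -994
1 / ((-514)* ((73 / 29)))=-29 / 37522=-0.00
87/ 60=29/ 20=1.45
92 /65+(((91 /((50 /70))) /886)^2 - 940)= -239449904843 /255123700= -938.56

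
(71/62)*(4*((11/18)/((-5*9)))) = -781/12555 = -0.06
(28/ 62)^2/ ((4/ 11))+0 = 539/ 961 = 0.56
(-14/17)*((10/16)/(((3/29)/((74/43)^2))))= -1389535/94299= -14.74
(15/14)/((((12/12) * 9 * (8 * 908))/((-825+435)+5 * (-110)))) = -1175/76272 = -0.02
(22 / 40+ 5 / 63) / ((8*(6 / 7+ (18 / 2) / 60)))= 793 / 10152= 0.08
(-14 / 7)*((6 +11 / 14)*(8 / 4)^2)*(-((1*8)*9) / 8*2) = 6840 / 7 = 977.14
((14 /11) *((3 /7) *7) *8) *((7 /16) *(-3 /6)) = -147 /22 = -6.68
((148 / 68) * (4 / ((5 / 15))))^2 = 197136 / 289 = 682.13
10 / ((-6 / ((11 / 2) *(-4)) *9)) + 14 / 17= 2248 / 459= 4.90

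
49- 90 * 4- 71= -382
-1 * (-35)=35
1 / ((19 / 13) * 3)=13 / 57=0.23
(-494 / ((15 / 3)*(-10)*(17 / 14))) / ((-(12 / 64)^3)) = -14163968 / 11475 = -1234.33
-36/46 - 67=-1559/23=-67.78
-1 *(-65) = 65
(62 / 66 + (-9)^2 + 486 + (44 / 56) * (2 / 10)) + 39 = 1402393 / 2310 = 607.10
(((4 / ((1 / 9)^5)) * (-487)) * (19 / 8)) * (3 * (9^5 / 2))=-96789648187359 / 4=-24197412046839.75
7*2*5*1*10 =700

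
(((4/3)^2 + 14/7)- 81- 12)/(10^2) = -803/900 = -0.89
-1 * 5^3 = -125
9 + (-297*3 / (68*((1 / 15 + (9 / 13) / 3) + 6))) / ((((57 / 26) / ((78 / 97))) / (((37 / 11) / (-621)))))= 7967872881 / 884912764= 9.00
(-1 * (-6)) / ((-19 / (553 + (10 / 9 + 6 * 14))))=-11486 / 57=-201.51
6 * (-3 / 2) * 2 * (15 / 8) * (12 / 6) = -135 / 2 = -67.50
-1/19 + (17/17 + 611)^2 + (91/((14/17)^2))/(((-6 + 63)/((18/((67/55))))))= 6675742135/17822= 374578.73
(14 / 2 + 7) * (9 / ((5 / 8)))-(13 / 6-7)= 6193 / 30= 206.43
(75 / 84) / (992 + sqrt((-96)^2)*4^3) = 25 / 199808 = 0.00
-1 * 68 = -68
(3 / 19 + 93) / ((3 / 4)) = 2360 / 19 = 124.21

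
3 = 3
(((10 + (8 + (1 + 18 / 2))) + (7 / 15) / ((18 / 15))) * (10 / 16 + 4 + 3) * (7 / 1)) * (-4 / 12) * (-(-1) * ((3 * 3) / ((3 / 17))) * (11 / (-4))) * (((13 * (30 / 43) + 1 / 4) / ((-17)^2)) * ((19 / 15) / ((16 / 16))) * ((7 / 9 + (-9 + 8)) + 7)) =4459215065459 / 227370240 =19612.13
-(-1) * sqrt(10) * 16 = 16 * sqrt(10) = 50.60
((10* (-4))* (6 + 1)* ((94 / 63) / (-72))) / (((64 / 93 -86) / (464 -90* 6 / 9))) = -2943140 / 107109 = -27.48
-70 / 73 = -0.96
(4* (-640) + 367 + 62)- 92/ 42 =-44797/ 21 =-2133.19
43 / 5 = 8.60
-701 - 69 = -770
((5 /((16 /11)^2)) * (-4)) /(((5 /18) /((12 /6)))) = -1089 /16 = -68.06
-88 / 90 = -44 / 45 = -0.98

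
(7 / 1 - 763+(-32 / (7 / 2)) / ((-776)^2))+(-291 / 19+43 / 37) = -35659414437 / 46301689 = -770.15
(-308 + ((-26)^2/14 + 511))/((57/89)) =156551/399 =392.36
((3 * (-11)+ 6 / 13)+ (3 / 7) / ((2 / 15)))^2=28483569 / 33124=859.91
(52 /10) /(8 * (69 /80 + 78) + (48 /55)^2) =31460 /3821553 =0.01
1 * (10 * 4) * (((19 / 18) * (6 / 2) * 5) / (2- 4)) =-950 / 3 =-316.67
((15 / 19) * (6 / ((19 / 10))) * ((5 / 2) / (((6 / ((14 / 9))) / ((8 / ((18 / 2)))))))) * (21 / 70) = 1400 / 3249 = 0.43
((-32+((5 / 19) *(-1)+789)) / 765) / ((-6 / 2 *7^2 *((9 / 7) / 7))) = -14378 / 392445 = -0.04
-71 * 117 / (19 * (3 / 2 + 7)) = -16614 / 323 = -51.44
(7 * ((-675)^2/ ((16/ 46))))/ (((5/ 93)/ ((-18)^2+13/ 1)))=459807728625/ 8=57475966078.12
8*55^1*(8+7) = 6600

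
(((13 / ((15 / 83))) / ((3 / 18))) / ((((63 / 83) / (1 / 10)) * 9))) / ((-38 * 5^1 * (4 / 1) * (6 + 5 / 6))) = -89557 / 73615500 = -0.00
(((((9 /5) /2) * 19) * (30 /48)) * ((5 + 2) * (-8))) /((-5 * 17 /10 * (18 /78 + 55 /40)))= 124488 /2839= 43.85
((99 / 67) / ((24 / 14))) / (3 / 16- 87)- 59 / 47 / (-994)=-12558905 / 1449239078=-0.01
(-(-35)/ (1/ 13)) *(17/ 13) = 595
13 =13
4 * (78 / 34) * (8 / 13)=96 / 17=5.65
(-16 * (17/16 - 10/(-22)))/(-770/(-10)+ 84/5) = -1335/5159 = -0.26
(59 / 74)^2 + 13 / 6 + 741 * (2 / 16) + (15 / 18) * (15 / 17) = 53711837 / 558552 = 96.16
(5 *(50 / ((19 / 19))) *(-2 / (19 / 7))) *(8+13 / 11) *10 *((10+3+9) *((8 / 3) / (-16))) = 3535000 / 57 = 62017.54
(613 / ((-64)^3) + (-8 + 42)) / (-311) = -8912283 / 81526784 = -0.11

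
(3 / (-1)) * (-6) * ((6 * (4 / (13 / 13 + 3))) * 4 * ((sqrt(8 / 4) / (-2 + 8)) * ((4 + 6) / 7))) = 720 * sqrt(2) / 7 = 145.46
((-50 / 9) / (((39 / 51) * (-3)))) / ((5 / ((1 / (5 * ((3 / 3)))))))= 34 / 351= 0.10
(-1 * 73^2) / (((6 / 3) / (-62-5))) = 357043 / 2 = 178521.50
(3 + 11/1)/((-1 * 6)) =-7/3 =-2.33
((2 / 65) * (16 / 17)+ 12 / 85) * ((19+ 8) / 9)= 564 / 1105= 0.51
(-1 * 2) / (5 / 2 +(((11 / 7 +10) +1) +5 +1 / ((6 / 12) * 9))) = -252 / 2557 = -0.10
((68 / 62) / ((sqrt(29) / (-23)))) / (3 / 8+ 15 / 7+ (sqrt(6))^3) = -4904704 * sqrt(174) / 197029335+ 2058224 * sqrt(29) / 197029335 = -0.27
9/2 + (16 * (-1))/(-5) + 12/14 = 599/70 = 8.56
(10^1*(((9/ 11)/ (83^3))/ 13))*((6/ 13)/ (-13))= -540/ 13818376429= -0.00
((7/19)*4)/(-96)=-7/456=-0.02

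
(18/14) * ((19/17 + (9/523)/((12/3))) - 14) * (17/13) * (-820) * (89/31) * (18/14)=676845620775/10327681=65537.04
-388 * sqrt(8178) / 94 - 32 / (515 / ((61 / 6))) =-194 * sqrt(8178) / 47 - 976 / 1545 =-373.91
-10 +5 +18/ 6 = -2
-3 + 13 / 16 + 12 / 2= 61 / 16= 3.81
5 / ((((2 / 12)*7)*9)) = 10 / 21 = 0.48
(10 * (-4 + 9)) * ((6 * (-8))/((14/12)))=-14400/7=-2057.14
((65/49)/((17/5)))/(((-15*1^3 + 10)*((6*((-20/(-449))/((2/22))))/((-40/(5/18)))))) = 35022/9163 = 3.82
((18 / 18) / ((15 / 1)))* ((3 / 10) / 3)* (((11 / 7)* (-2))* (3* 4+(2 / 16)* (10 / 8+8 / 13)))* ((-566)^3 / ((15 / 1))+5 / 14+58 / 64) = 324806238839423 / 104832000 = 3098350.11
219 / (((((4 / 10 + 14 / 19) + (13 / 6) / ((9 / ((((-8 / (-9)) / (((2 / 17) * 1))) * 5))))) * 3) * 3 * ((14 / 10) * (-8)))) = -2808675 / 13226864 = -0.21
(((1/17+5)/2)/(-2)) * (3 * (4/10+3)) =-129/10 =-12.90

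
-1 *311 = -311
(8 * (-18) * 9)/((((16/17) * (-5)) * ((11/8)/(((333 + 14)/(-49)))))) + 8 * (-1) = -3844112/2695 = -1426.39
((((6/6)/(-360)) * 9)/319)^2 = 1/162817600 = 0.00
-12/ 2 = -6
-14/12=-7/6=-1.17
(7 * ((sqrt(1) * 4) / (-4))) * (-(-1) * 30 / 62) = -105 / 31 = -3.39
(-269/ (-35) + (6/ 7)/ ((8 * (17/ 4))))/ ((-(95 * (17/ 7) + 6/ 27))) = -41292/ 1236665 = -0.03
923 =923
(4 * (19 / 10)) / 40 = 0.19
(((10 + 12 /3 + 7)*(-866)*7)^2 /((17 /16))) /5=259292787264 /85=3050503379.58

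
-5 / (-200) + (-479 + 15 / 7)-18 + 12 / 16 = -494.08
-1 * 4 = -4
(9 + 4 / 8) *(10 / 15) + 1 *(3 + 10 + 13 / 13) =20.33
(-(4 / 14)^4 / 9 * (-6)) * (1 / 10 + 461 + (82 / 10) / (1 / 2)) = 15280 / 7203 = 2.12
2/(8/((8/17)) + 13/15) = 15/134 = 0.11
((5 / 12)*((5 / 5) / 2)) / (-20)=-1 / 96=-0.01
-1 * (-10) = 10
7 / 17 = 0.41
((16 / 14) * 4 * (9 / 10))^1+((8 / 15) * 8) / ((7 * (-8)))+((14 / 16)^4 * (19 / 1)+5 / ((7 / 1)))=6833899 / 430080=15.89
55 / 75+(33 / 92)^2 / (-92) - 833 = -9721157327 / 11680320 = -832.27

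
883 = 883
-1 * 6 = -6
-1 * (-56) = 56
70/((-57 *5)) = -14/57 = -0.25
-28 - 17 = -45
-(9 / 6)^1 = -3 / 2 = -1.50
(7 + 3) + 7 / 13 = 10.54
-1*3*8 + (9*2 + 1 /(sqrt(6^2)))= -35 /6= -5.83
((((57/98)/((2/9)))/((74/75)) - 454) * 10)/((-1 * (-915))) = -6546341/1327116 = -4.93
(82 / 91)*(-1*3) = -246 / 91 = -2.70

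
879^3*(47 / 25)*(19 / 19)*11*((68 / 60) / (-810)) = -221076370273 / 11250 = -19651232.91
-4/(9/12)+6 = 2/3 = 0.67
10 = 10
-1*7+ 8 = 1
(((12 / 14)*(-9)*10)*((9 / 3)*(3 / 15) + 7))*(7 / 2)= -2052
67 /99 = 0.68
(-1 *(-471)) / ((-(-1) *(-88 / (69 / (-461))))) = 32499 / 40568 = 0.80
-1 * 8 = -8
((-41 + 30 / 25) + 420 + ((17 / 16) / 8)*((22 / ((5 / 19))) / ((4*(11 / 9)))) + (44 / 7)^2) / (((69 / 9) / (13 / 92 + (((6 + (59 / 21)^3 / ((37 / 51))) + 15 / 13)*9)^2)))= 22916984687664940455158349 / 3612435536287585280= 6343915.19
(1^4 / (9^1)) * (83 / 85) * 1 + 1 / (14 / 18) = 7466 / 5355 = 1.39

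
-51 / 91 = -0.56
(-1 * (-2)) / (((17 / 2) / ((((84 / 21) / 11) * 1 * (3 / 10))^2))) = 144 / 51425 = 0.00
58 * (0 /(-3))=0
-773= -773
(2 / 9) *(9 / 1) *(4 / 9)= 8 / 9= 0.89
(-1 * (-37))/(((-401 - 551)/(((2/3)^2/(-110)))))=37/235620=0.00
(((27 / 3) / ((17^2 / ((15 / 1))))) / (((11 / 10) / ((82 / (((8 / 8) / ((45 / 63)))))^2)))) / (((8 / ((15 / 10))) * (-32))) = -85100625 / 9969344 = -8.54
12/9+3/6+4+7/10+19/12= 487/60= 8.12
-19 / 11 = -1.73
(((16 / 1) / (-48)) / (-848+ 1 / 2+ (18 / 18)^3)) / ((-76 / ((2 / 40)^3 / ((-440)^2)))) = -1 / 298921497600000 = -0.00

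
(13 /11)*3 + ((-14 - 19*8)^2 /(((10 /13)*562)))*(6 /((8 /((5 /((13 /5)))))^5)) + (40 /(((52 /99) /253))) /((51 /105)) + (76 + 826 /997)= 974429344314518210353 /24515256031625216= 39747.88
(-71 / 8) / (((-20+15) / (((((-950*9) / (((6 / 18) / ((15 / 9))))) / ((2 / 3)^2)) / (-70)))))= 546345 / 224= 2439.04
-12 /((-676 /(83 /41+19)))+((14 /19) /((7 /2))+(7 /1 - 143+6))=-17037780 /131651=-129.42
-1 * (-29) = 29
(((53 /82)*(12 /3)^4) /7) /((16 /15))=6360 /287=22.16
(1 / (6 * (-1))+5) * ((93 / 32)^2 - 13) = -135227 / 6144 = -22.01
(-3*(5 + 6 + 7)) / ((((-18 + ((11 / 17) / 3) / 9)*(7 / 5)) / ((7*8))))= 991440 / 8251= 120.16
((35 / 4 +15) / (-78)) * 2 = -95 / 156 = -0.61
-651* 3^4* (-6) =316386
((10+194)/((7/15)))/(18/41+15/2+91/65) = 1254600/26803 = 46.81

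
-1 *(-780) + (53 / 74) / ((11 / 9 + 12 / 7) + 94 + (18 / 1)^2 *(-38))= 44418364941 / 56946626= 780.00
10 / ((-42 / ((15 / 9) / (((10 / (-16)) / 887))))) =35480 / 63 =563.17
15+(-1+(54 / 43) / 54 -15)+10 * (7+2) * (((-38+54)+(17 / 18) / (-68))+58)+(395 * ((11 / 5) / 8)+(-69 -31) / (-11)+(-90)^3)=-2732897549 / 3784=-722224.51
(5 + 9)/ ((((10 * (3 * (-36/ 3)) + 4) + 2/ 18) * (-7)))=18/ 3203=0.01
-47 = -47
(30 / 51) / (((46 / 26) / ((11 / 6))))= 715 / 1173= 0.61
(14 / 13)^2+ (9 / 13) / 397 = 77929 / 67093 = 1.16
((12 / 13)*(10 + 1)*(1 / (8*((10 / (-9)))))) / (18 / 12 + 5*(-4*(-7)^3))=-297 / 1783990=-0.00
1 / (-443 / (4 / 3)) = -4 / 1329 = -0.00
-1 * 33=-33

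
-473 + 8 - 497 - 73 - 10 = -1045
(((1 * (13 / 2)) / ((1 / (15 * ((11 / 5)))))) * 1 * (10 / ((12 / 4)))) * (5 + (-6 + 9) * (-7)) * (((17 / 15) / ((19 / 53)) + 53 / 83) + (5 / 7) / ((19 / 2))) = -1468131808 / 33117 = -44331.67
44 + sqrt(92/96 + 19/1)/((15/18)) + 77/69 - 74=-1993/69 + sqrt(2874)/10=-23.52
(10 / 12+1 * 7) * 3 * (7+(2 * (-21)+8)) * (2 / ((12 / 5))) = -2115 / 4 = -528.75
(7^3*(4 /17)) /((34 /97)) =66542 /289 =230.25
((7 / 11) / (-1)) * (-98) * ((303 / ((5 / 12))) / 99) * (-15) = -831432 / 121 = -6871.34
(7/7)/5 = 1/5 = 0.20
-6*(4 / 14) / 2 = -6 / 7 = -0.86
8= 8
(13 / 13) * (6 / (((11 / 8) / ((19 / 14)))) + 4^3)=5384 / 77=69.92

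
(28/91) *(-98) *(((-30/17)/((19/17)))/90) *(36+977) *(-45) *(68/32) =-12657435/247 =-51244.68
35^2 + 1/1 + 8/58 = 35558/29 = 1226.14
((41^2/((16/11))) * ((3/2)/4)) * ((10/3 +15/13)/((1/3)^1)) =9707775/1664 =5834.00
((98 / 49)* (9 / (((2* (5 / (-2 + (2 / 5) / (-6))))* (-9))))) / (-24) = -31 / 1800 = -0.02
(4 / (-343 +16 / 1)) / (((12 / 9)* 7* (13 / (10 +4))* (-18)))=1 / 12753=0.00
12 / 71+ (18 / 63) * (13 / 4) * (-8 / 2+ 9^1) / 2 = 4951 / 1988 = 2.49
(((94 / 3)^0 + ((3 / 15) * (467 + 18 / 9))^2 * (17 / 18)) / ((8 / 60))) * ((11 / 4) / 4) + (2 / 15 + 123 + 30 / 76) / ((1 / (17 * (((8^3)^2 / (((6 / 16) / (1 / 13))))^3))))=353288205576964365611731949 / 1081978560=326520523268930916.35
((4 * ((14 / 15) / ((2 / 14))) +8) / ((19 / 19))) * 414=70656 / 5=14131.20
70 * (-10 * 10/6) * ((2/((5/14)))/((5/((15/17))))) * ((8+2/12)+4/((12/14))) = -754600/51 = -14796.08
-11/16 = -0.69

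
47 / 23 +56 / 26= 4.20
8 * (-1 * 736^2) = -4333568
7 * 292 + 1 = 2045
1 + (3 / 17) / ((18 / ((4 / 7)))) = 359 / 357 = 1.01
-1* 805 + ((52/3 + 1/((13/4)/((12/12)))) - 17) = -31370/39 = -804.36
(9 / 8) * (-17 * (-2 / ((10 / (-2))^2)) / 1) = 153 / 100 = 1.53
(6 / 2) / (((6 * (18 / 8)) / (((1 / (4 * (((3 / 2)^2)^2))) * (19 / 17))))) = 0.01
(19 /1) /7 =19 /7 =2.71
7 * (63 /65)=441 /65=6.78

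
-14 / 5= -2.80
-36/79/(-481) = 36/37999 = 0.00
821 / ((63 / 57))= 15599 / 21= 742.81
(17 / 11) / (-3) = -17 / 33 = -0.52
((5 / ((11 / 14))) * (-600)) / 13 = -42000 / 143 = -293.71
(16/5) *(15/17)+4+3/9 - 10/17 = 6.57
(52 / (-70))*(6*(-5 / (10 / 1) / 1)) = 78 / 35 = 2.23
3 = 3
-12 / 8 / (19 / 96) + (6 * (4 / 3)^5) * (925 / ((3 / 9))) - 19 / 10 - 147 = 359133263 / 5130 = 70006.48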